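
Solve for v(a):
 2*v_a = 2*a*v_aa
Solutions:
 v(a) = C1 + C2*a^2


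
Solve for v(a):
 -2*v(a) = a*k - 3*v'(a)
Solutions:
 v(a) = C1*exp(2*a/3) - a*k/2 - 3*k/4


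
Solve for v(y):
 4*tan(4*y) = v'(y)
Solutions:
 v(y) = C1 - log(cos(4*y))


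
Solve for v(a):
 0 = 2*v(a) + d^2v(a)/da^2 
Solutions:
 v(a) = C1*sin(sqrt(2)*a) + C2*cos(sqrt(2)*a)


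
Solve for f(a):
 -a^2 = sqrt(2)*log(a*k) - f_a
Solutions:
 f(a) = C1 + a^3/3 + sqrt(2)*a*log(a*k) - sqrt(2)*a


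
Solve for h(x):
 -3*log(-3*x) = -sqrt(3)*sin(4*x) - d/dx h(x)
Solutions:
 h(x) = C1 + 3*x*log(-x) - 3*x + 3*x*log(3) + sqrt(3)*cos(4*x)/4


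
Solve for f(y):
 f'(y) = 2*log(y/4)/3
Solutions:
 f(y) = C1 + 2*y*log(y)/3 - 4*y*log(2)/3 - 2*y/3


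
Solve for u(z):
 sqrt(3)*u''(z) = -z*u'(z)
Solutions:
 u(z) = C1 + C2*erf(sqrt(2)*3^(3/4)*z/6)


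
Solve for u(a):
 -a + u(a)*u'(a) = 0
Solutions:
 u(a) = -sqrt(C1 + a^2)
 u(a) = sqrt(C1 + a^2)


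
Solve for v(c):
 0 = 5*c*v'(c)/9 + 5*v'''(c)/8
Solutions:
 v(c) = C1 + Integral(C2*airyai(-2*3^(1/3)*c/3) + C3*airybi(-2*3^(1/3)*c/3), c)


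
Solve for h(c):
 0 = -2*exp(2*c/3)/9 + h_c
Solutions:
 h(c) = C1 + exp(2*c/3)/3


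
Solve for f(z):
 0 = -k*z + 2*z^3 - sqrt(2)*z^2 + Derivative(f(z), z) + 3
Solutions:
 f(z) = C1 + k*z^2/2 - z^4/2 + sqrt(2)*z^3/3 - 3*z


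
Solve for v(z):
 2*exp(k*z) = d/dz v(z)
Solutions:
 v(z) = C1 + 2*exp(k*z)/k


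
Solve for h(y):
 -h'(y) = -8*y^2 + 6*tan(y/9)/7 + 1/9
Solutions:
 h(y) = C1 + 8*y^3/3 - y/9 + 54*log(cos(y/9))/7


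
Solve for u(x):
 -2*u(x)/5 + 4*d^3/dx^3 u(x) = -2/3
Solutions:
 u(x) = C3*exp(10^(2/3)*x/10) + (C1*sin(10^(2/3)*sqrt(3)*x/20) + C2*cos(10^(2/3)*sqrt(3)*x/20))*exp(-10^(2/3)*x/20) + 5/3


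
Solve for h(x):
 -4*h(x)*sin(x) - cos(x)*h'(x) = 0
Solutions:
 h(x) = C1*cos(x)^4


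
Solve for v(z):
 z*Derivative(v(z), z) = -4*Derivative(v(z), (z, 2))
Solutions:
 v(z) = C1 + C2*erf(sqrt(2)*z/4)


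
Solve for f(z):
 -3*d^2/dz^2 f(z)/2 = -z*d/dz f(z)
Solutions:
 f(z) = C1 + C2*erfi(sqrt(3)*z/3)


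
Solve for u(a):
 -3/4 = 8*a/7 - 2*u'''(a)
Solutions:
 u(a) = C1 + C2*a + C3*a^2 + a^4/42 + a^3/16


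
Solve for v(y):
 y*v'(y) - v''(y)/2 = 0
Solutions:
 v(y) = C1 + C2*erfi(y)


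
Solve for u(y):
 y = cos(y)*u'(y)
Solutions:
 u(y) = C1 + Integral(y/cos(y), y)


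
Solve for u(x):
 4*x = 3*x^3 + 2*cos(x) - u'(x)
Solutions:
 u(x) = C1 + 3*x^4/4 - 2*x^2 + 2*sin(x)


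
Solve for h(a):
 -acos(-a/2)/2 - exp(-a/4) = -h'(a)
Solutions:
 h(a) = C1 + a*acos(-a/2)/2 + sqrt(4 - a^2)/2 - 4*exp(-a/4)


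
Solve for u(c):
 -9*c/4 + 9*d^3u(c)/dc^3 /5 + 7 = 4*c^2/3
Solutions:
 u(c) = C1 + C2*c + C3*c^2 + c^5/81 + 5*c^4/96 - 35*c^3/54


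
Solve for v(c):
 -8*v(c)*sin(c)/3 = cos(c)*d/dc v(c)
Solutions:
 v(c) = C1*cos(c)^(8/3)


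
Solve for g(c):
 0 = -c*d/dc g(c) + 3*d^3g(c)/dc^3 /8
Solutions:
 g(c) = C1 + Integral(C2*airyai(2*3^(2/3)*c/3) + C3*airybi(2*3^(2/3)*c/3), c)


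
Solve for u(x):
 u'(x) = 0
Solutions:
 u(x) = C1


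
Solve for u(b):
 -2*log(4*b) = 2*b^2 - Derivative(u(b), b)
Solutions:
 u(b) = C1 + 2*b^3/3 + 2*b*log(b) - 2*b + b*log(16)


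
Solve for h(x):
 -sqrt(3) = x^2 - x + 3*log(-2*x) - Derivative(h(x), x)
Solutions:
 h(x) = C1 + x^3/3 - x^2/2 + 3*x*log(-x) + x*(-3 + sqrt(3) + 3*log(2))


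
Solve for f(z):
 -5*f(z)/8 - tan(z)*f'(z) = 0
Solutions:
 f(z) = C1/sin(z)^(5/8)


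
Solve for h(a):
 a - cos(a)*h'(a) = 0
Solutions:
 h(a) = C1 + Integral(a/cos(a), a)


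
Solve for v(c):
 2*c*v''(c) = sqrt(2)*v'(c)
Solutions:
 v(c) = C1 + C2*c^(sqrt(2)/2 + 1)


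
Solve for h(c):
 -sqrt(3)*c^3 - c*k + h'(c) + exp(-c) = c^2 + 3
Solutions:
 h(c) = C1 + sqrt(3)*c^4/4 + c^3/3 + c^2*k/2 + 3*c + exp(-c)


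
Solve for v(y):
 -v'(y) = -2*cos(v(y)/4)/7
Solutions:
 -2*y/7 - 2*log(sin(v(y)/4) - 1) + 2*log(sin(v(y)/4) + 1) = C1


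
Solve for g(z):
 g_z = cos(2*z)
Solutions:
 g(z) = C1 + sin(2*z)/2


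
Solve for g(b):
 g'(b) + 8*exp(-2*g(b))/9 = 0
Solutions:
 g(b) = log(-sqrt(C1 - 16*b)) - log(3)
 g(b) = log(C1 - 16*b)/2 - log(3)


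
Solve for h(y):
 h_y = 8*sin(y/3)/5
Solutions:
 h(y) = C1 - 24*cos(y/3)/5


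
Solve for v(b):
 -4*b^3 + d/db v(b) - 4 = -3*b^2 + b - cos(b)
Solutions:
 v(b) = C1 + b^4 - b^3 + b^2/2 + 4*b - sin(b)


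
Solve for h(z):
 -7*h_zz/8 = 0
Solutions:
 h(z) = C1 + C2*z


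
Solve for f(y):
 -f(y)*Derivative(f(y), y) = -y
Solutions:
 f(y) = -sqrt(C1 + y^2)
 f(y) = sqrt(C1 + y^2)


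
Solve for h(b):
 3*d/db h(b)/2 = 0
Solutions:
 h(b) = C1


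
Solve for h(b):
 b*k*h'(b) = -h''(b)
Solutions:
 h(b) = Piecewise((-sqrt(2)*sqrt(pi)*C1*erf(sqrt(2)*b*sqrt(k)/2)/(2*sqrt(k)) - C2, (k > 0) | (k < 0)), (-C1*b - C2, True))


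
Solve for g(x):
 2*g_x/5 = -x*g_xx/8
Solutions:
 g(x) = C1 + C2/x^(11/5)


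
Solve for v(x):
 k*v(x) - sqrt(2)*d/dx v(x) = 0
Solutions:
 v(x) = C1*exp(sqrt(2)*k*x/2)


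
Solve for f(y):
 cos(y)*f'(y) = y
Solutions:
 f(y) = C1 + Integral(y/cos(y), y)


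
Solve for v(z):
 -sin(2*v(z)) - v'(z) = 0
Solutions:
 v(z) = pi - acos((-C1 - exp(4*z))/(C1 - exp(4*z)))/2
 v(z) = acos((-C1 - exp(4*z))/(C1 - exp(4*z)))/2


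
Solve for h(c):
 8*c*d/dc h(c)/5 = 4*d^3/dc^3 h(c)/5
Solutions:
 h(c) = C1 + Integral(C2*airyai(2^(1/3)*c) + C3*airybi(2^(1/3)*c), c)


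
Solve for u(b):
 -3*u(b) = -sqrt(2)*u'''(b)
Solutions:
 u(b) = C3*exp(2^(5/6)*3^(1/3)*b/2) + (C1*sin(6^(5/6)*b/4) + C2*cos(6^(5/6)*b/4))*exp(-2^(5/6)*3^(1/3)*b/4)


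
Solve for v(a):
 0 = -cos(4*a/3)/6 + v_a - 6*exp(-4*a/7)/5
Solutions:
 v(a) = C1 + sin(4*a/3)/8 - 21*exp(-4*a/7)/10


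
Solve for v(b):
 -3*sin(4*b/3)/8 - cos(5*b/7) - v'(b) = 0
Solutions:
 v(b) = C1 - 7*sin(5*b/7)/5 + 9*cos(4*b/3)/32


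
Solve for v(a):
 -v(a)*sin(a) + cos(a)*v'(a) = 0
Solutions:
 v(a) = C1/cos(a)


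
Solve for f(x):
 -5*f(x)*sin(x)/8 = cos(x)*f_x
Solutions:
 f(x) = C1*cos(x)^(5/8)


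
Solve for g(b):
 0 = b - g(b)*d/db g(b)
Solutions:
 g(b) = -sqrt(C1 + b^2)
 g(b) = sqrt(C1 + b^2)


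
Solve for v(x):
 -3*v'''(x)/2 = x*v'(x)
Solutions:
 v(x) = C1 + Integral(C2*airyai(-2^(1/3)*3^(2/3)*x/3) + C3*airybi(-2^(1/3)*3^(2/3)*x/3), x)


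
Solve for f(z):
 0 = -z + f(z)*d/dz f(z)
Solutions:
 f(z) = -sqrt(C1 + z^2)
 f(z) = sqrt(C1 + z^2)


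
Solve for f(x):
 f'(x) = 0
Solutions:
 f(x) = C1


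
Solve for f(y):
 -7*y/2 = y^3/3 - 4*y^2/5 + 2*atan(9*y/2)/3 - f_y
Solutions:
 f(y) = C1 + y^4/12 - 4*y^3/15 + 7*y^2/4 + 2*y*atan(9*y/2)/3 - 2*log(81*y^2 + 4)/27


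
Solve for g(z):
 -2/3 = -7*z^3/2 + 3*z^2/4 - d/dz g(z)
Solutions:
 g(z) = C1 - 7*z^4/8 + z^3/4 + 2*z/3


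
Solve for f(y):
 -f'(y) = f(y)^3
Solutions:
 f(y) = -sqrt(2)*sqrt(-1/(C1 - y))/2
 f(y) = sqrt(2)*sqrt(-1/(C1 - y))/2


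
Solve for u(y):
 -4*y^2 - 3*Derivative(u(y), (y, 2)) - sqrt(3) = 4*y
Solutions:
 u(y) = C1 + C2*y - y^4/9 - 2*y^3/9 - sqrt(3)*y^2/6


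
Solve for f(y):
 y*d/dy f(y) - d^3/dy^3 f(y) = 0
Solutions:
 f(y) = C1 + Integral(C2*airyai(y) + C3*airybi(y), y)


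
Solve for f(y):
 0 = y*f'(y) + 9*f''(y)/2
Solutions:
 f(y) = C1 + C2*erf(y/3)


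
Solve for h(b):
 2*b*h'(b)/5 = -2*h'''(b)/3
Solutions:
 h(b) = C1 + Integral(C2*airyai(-3^(1/3)*5^(2/3)*b/5) + C3*airybi(-3^(1/3)*5^(2/3)*b/5), b)


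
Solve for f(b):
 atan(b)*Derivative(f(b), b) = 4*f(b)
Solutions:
 f(b) = C1*exp(4*Integral(1/atan(b), b))


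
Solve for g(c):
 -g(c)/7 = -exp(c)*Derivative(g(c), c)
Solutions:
 g(c) = C1*exp(-exp(-c)/7)


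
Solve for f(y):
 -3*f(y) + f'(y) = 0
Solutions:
 f(y) = C1*exp(3*y)


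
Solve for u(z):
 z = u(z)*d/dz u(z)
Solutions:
 u(z) = -sqrt(C1 + z^2)
 u(z) = sqrt(C1 + z^2)


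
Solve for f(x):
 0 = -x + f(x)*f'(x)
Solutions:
 f(x) = -sqrt(C1 + x^2)
 f(x) = sqrt(C1 + x^2)


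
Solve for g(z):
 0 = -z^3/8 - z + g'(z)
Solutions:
 g(z) = C1 + z^4/32 + z^2/2


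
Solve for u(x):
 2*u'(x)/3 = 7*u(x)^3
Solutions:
 u(x) = -sqrt(-1/(C1 + 21*x))
 u(x) = sqrt(-1/(C1 + 21*x))


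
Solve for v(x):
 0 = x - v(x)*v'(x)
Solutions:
 v(x) = -sqrt(C1 + x^2)
 v(x) = sqrt(C1 + x^2)


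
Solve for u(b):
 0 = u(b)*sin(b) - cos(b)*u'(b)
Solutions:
 u(b) = C1/cos(b)


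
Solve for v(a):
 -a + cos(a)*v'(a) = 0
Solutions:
 v(a) = C1 + Integral(a/cos(a), a)


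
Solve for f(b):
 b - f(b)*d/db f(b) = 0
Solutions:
 f(b) = -sqrt(C1 + b^2)
 f(b) = sqrt(C1 + b^2)


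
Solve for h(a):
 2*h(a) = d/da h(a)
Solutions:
 h(a) = C1*exp(2*a)


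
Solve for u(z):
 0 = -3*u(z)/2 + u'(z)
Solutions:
 u(z) = C1*exp(3*z/2)


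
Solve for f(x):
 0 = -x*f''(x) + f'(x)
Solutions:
 f(x) = C1 + C2*x^2


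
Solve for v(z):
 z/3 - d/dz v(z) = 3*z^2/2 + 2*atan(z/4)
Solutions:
 v(z) = C1 - z^3/2 + z^2/6 - 2*z*atan(z/4) + 4*log(z^2 + 16)


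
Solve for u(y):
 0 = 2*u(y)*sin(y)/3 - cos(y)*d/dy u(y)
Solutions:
 u(y) = C1/cos(y)^(2/3)


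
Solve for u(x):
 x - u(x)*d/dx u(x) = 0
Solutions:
 u(x) = -sqrt(C1 + x^2)
 u(x) = sqrt(C1 + x^2)


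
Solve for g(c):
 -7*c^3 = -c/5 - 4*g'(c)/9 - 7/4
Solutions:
 g(c) = C1 + 63*c^4/16 - 9*c^2/40 - 63*c/16


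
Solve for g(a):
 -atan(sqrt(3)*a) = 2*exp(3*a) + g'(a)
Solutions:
 g(a) = C1 - a*atan(sqrt(3)*a) - 2*exp(3*a)/3 + sqrt(3)*log(3*a^2 + 1)/6


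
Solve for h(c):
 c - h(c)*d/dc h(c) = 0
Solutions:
 h(c) = -sqrt(C1 + c^2)
 h(c) = sqrt(C1 + c^2)


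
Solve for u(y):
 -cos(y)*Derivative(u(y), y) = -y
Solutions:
 u(y) = C1 + Integral(y/cos(y), y)


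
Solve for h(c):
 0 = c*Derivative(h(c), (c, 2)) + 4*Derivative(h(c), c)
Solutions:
 h(c) = C1 + C2/c^3


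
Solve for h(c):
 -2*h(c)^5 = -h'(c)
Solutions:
 h(c) = -(-1/(C1 + 8*c))^(1/4)
 h(c) = (-1/(C1 + 8*c))^(1/4)
 h(c) = -I*(-1/(C1 + 8*c))^(1/4)
 h(c) = I*(-1/(C1 + 8*c))^(1/4)


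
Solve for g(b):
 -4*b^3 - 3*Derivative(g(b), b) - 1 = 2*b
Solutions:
 g(b) = C1 - b^4/3 - b^2/3 - b/3


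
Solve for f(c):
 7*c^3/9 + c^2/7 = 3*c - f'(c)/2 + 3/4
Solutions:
 f(c) = C1 - 7*c^4/18 - 2*c^3/21 + 3*c^2 + 3*c/2


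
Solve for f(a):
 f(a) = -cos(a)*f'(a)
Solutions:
 f(a) = C1*sqrt(sin(a) - 1)/sqrt(sin(a) + 1)


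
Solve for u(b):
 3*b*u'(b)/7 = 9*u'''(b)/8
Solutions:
 u(b) = C1 + Integral(C2*airyai(2*21^(2/3)*b/21) + C3*airybi(2*21^(2/3)*b/21), b)


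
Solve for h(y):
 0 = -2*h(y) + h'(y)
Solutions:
 h(y) = C1*exp(2*y)


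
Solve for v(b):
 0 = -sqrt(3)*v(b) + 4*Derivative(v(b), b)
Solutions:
 v(b) = C1*exp(sqrt(3)*b/4)


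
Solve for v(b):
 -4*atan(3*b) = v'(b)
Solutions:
 v(b) = C1 - 4*b*atan(3*b) + 2*log(9*b^2 + 1)/3


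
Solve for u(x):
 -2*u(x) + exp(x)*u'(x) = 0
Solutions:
 u(x) = C1*exp(-2*exp(-x))


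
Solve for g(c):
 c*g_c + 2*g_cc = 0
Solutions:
 g(c) = C1 + C2*erf(c/2)


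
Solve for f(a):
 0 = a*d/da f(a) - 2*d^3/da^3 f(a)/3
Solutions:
 f(a) = C1 + Integral(C2*airyai(2^(2/3)*3^(1/3)*a/2) + C3*airybi(2^(2/3)*3^(1/3)*a/2), a)


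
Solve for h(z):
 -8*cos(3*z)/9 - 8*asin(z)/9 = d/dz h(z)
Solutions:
 h(z) = C1 - 8*z*asin(z)/9 - 8*sqrt(1 - z^2)/9 - 8*sin(3*z)/27


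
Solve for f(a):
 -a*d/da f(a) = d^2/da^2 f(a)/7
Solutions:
 f(a) = C1 + C2*erf(sqrt(14)*a/2)


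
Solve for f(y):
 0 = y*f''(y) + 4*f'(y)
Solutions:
 f(y) = C1 + C2/y^3


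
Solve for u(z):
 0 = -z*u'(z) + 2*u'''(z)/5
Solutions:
 u(z) = C1 + Integral(C2*airyai(2^(2/3)*5^(1/3)*z/2) + C3*airybi(2^(2/3)*5^(1/3)*z/2), z)


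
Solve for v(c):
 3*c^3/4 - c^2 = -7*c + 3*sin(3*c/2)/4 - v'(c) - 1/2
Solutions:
 v(c) = C1 - 3*c^4/16 + c^3/3 - 7*c^2/2 - c/2 - cos(3*c/2)/2


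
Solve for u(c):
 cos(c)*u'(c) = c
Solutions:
 u(c) = C1 + Integral(c/cos(c), c)


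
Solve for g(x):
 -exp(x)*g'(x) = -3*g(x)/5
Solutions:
 g(x) = C1*exp(-3*exp(-x)/5)


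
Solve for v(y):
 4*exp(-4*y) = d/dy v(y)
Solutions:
 v(y) = C1 - exp(-4*y)


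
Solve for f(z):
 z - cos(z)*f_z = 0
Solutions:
 f(z) = C1 + Integral(z/cos(z), z)


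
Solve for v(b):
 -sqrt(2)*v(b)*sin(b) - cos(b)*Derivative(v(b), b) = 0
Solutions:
 v(b) = C1*cos(b)^(sqrt(2))


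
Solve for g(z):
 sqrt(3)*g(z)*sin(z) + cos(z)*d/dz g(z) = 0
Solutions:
 g(z) = C1*cos(z)^(sqrt(3))


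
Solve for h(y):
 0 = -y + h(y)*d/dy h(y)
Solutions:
 h(y) = -sqrt(C1 + y^2)
 h(y) = sqrt(C1 + y^2)


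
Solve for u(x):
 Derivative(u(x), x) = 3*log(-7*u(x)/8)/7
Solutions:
 -7*Integral(1/(log(-_y) - 3*log(2) + log(7)), (_y, u(x)))/3 = C1 - x


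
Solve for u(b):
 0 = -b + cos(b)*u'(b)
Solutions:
 u(b) = C1 + Integral(b/cos(b), b)


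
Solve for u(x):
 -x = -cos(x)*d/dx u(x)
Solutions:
 u(x) = C1 + Integral(x/cos(x), x)


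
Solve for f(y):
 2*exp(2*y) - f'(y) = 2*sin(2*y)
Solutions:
 f(y) = C1 + exp(2*y) + cos(2*y)


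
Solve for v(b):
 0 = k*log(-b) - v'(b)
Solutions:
 v(b) = C1 + b*k*log(-b) - b*k


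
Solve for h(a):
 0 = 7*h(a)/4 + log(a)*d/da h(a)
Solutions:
 h(a) = C1*exp(-7*li(a)/4)


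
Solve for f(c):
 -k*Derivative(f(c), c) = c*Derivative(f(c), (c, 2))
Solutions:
 f(c) = C1 + c^(1 - re(k))*(C2*sin(log(c)*Abs(im(k))) + C3*cos(log(c)*im(k)))


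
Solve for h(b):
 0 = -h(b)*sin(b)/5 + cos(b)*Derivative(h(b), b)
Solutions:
 h(b) = C1/cos(b)^(1/5)


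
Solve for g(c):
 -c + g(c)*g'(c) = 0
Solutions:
 g(c) = -sqrt(C1 + c^2)
 g(c) = sqrt(C1 + c^2)


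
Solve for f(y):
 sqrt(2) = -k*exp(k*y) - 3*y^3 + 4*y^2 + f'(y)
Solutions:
 f(y) = C1 + 3*y^4/4 - 4*y^3/3 + sqrt(2)*y + exp(k*y)


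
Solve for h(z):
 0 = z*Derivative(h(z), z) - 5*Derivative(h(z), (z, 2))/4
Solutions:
 h(z) = C1 + C2*erfi(sqrt(10)*z/5)


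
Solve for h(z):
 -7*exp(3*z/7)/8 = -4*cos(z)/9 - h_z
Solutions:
 h(z) = C1 + 49*exp(3*z/7)/24 - 4*sin(z)/9


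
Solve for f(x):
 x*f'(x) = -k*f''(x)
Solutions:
 f(x) = C1 + C2*sqrt(k)*erf(sqrt(2)*x*sqrt(1/k)/2)


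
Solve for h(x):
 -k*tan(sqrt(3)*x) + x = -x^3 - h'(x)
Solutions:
 h(x) = C1 - sqrt(3)*k*log(cos(sqrt(3)*x))/3 - x^4/4 - x^2/2


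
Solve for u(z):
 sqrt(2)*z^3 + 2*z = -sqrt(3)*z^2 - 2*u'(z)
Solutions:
 u(z) = C1 - sqrt(2)*z^4/8 - sqrt(3)*z^3/6 - z^2/2


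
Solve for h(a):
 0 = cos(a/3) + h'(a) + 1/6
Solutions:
 h(a) = C1 - a/6 - 3*sin(a/3)


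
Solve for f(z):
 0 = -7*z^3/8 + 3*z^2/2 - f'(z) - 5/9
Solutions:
 f(z) = C1 - 7*z^4/32 + z^3/2 - 5*z/9


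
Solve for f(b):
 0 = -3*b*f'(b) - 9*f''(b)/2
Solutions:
 f(b) = C1 + C2*erf(sqrt(3)*b/3)


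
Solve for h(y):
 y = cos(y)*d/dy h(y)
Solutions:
 h(y) = C1 + Integral(y/cos(y), y)


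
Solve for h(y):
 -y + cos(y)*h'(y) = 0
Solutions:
 h(y) = C1 + Integral(y/cos(y), y)


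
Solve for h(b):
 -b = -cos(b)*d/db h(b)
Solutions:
 h(b) = C1 + Integral(b/cos(b), b)


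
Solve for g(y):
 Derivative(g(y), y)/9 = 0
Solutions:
 g(y) = C1


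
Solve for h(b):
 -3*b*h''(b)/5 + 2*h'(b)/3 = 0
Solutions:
 h(b) = C1 + C2*b^(19/9)


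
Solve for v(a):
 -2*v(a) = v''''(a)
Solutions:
 v(a) = (C1*sin(2^(3/4)*a/2) + C2*cos(2^(3/4)*a/2))*exp(-2^(3/4)*a/2) + (C3*sin(2^(3/4)*a/2) + C4*cos(2^(3/4)*a/2))*exp(2^(3/4)*a/2)


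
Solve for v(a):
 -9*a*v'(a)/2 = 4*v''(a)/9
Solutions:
 v(a) = C1 + C2*erf(9*a/4)


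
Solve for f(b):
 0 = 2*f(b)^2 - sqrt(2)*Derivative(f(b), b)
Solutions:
 f(b) = -1/(C1 + sqrt(2)*b)


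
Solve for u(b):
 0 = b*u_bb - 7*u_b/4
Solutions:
 u(b) = C1 + C2*b^(11/4)


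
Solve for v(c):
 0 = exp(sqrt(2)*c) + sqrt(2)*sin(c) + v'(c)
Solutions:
 v(c) = C1 - sqrt(2)*exp(sqrt(2)*c)/2 + sqrt(2)*cos(c)


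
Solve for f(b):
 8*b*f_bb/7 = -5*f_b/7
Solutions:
 f(b) = C1 + C2*b^(3/8)


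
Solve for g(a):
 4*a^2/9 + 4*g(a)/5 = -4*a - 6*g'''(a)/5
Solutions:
 g(a) = C3*exp(-2^(1/3)*3^(2/3)*a/3) - 5*a^2/9 - 5*a + (C1*sin(2^(1/3)*3^(1/6)*a/2) + C2*cos(2^(1/3)*3^(1/6)*a/2))*exp(2^(1/3)*3^(2/3)*a/6)


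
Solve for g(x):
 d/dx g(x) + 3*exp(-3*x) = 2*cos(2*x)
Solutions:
 g(x) = C1 + sin(2*x) + exp(-3*x)


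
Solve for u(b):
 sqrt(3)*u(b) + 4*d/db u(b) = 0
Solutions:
 u(b) = C1*exp(-sqrt(3)*b/4)


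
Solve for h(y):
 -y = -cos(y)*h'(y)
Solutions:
 h(y) = C1 + Integral(y/cos(y), y)


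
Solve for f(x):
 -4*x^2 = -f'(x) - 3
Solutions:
 f(x) = C1 + 4*x^3/3 - 3*x


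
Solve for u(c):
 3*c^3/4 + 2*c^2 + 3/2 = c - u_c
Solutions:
 u(c) = C1 - 3*c^4/16 - 2*c^3/3 + c^2/2 - 3*c/2


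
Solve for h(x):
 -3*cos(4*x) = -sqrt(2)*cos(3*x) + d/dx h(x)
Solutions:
 h(x) = C1 + sqrt(2)*sin(3*x)/3 - 3*sin(4*x)/4


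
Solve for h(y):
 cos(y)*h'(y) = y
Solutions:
 h(y) = C1 + Integral(y/cos(y), y)


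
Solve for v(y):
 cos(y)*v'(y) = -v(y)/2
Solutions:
 v(y) = C1*(sin(y) - 1)^(1/4)/(sin(y) + 1)^(1/4)


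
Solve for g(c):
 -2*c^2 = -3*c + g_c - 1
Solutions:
 g(c) = C1 - 2*c^3/3 + 3*c^2/2 + c


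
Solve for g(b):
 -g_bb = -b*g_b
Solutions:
 g(b) = C1 + C2*erfi(sqrt(2)*b/2)


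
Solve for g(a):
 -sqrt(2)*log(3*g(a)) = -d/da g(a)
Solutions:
 -sqrt(2)*Integral(1/(log(_y) + log(3)), (_y, g(a)))/2 = C1 - a


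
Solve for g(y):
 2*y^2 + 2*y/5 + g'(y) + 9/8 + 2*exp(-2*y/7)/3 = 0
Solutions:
 g(y) = C1 - 2*y^3/3 - y^2/5 - 9*y/8 + 7*exp(-2*y/7)/3


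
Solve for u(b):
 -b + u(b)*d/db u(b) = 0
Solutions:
 u(b) = -sqrt(C1 + b^2)
 u(b) = sqrt(C1 + b^2)


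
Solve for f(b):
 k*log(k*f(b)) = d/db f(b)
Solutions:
 li(k*f(b))/k = C1 + b*k


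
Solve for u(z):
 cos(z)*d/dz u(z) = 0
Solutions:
 u(z) = C1


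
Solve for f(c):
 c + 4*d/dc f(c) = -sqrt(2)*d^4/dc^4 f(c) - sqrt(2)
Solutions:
 f(c) = C1 + C4*exp(-sqrt(2)*c) - c^2/8 - sqrt(2)*c/4 + (C2*sin(sqrt(6)*c/2) + C3*cos(sqrt(6)*c/2))*exp(sqrt(2)*c/2)


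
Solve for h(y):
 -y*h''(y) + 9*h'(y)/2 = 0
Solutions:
 h(y) = C1 + C2*y^(11/2)


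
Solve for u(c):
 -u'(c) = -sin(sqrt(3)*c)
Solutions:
 u(c) = C1 - sqrt(3)*cos(sqrt(3)*c)/3


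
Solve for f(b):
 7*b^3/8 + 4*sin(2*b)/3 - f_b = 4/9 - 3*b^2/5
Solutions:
 f(b) = C1 + 7*b^4/32 + b^3/5 - 4*b/9 - 2*cos(2*b)/3


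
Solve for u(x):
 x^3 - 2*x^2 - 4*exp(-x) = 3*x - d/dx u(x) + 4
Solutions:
 u(x) = C1 - x^4/4 + 2*x^3/3 + 3*x^2/2 + 4*x - 4*exp(-x)


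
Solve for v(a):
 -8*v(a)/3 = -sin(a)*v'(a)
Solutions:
 v(a) = C1*(cos(a) - 1)^(4/3)/(cos(a) + 1)^(4/3)


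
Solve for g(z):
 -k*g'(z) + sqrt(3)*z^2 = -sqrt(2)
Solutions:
 g(z) = C1 + sqrt(3)*z^3/(3*k) + sqrt(2)*z/k


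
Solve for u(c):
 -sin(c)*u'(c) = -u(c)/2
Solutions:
 u(c) = C1*(cos(c) - 1)^(1/4)/(cos(c) + 1)^(1/4)


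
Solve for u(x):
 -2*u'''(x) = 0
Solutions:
 u(x) = C1 + C2*x + C3*x^2


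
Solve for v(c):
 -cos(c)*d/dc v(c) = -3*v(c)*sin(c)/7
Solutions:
 v(c) = C1/cos(c)^(3/7)


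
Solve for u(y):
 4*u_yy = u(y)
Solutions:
 u(y) = C1*exp(-y/2) + C2*exp(y/2)


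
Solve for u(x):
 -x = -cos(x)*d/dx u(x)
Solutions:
 u(x) = C1 + Integral(x/cos(x), x)


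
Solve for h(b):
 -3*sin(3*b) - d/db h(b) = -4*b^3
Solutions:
 h(b) = C1 + b^4 + cos(3*b)


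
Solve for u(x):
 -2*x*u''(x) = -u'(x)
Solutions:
 u(x) = C1 + C2*x^(3/2)


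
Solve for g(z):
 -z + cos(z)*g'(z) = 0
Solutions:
 g(z) = C1 + Integral(z/cos(z), z)


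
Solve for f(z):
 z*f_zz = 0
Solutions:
 f(z) = C1 + C2*z


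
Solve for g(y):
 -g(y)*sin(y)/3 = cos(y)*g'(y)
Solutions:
 g(y) = C1*cos(y)^(1/3)


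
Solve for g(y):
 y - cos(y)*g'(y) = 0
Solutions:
 g(y) = C1 + Integral(y/cos(y), y)


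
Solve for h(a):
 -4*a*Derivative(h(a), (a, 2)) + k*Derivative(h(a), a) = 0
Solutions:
 h(a) = C1 + a^(re(k)/4 + 1)*(C2*sin(log(a)*Abs(im(k))/4) + C3*cos(log(a)*im(k)/4))


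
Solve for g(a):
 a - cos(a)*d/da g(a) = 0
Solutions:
 g(a) = C1 + Integral(a/cos(a), a)


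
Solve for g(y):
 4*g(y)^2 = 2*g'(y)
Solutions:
 g(y) = -1/(C1 + 2*y)


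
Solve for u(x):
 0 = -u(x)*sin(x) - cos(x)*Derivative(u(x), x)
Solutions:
 u(x) = C1*cos(x)


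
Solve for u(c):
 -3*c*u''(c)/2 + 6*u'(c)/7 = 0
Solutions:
 u(c) = C1 + C2*c^(11/7)


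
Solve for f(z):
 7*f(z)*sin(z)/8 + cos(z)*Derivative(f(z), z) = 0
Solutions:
 f(z) = C1*cos(z)^(7/8)


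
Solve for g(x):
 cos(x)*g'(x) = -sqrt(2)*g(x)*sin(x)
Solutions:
 g(x) = C1*cos(x)^(sqrt(2))


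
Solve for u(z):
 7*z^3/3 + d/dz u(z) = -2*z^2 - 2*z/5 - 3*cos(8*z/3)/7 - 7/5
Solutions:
 u(z) = C1 - 7*z^4/12 - 2*z^3/3 - z^2/5 - 7*z/5 - 9*sin(8*z/3)/56


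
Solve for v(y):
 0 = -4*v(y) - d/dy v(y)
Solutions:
 v(y) = C1*exp(-4*y)


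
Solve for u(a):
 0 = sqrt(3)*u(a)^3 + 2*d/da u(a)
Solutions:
 u(a) = -sqrt(-1/(C1 - sqrt(3)*a))
 u(a) = sqrt(-1/(C1 - sqrt(3)*a))


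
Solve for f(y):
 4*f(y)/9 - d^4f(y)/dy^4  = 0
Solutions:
 f(y) = C1*exp(-sqrt(6)*y/3) + C2*exp(sqrt(6)*y/3) + C3*sin(sqrt(6)*y/3) + C4*cos(sqrt(6)*y/3)


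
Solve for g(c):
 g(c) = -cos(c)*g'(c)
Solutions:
 g(c) = C1*sqrt(sin(c) - 1)/sqrt(sin(c) + 1)


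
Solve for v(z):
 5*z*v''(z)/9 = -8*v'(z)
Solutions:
 v(z) = C1 + C2/z^(67/5)


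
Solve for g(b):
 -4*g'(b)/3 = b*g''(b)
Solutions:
 g(b) = C1 + C2/b^(1/3)


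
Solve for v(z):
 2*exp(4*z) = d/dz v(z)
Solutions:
 v(z) = C1 + exp(4*z)/2


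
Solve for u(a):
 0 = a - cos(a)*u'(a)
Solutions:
 u(a) = C1 + Integral(a/cos(a), a)


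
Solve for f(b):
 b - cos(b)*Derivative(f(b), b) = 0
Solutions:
 f(b) = C1 + Integral(b/cos(b), b)


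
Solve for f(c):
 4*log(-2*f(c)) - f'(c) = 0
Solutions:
 -Integral(1/(log(-_y) + log(2)), (_y, f(c)))/4 = C1 - c


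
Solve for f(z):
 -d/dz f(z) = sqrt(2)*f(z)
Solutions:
 f(z) = C1*exp(-sqrt(2)*z)


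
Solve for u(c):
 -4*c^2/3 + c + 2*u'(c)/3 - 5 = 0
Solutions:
 u(c) = C1 + 2*c^3/3 - 3*c^2/4 + 15*c/2


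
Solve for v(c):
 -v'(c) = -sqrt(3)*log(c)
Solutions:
 v(c) = C1 + sqrt(3)*c*log(c) - sqrt(3)*c


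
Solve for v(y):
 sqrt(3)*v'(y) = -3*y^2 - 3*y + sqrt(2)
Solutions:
 v(y) = C1 - sqrt(3)*y^3/3 - sqrt(3)*y^2/2 + sqrt(6)*y/3


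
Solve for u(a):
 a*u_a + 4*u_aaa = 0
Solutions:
 u(a) = C1 + Integral(C2*airyai(-2^(1/3)*a/2) + C3*airybi(-2^(1/3)*a/2), a)


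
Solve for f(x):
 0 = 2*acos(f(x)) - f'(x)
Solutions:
 Integral(1/acos(_y), (_y, f(x))) = C1 + 2*x


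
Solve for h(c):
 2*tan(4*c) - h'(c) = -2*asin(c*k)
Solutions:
 h(c) = C1 + 2*Piecewise((c*asin(c*k) + sqrt(-c^2*k^2 + 1)/k, Ne(k, 0)), (0, True)) - log(cos(4*c))/2


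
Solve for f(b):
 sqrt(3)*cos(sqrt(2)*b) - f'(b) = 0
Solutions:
 f(b) = C1 + sqrt(6)*sin(sqrt(2)*b)/2


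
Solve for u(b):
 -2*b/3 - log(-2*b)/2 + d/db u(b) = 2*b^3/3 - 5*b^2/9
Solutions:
 u(b) = C1 + b^4/6 - 5*b^3/27 + b^2/3 + b*log(-b)/2 + b*(-1 + log(2))/2


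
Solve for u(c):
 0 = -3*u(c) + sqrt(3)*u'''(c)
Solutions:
 u(c) = C3*exp(3^(1/6)*c) + (C1*sin(3^(2/3)*c/2) + C2*cos(3^(2/3)*c/2))*exp(-3^(1/6)*c/2)


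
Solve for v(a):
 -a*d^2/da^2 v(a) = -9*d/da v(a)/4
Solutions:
 v(a) = C1 + C2*a^(13/4)


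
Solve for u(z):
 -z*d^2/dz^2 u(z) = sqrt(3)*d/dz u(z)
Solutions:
 u(z) = C1 + C2*z^(1 - sqrt(3))


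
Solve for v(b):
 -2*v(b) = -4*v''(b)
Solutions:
 v(b) = C1*exp(-sqrt(2)*b/2) + C2*exp(sqrt(2)*b/2)


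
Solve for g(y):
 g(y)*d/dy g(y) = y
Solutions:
 g(y) = -sqrt(C1 + y^2)
 g(y) = sqrt(C1 + y^2)


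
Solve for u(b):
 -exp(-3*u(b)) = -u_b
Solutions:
 u(b) = log(C1 + 3*b)/3
 u(b) = log((-3^(1/3) - 3^(5/6)*I)*(C1 + b)^(1/3)/2)
 u(b) = log((-3^(1/3) + 3^(5/6)*I)*(C1 + b)^(1/3)/2)


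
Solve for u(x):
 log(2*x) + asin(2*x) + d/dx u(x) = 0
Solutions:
 u(x) = C1 - x*log(x) - x*asin(2*x) - x*log(2) + x - sqrt(1 - 4*x^2)/2


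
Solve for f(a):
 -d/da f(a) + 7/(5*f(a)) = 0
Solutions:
 f(a) = -sqrt(C1 + 70*a)/5
 f(a) = sqrt(C1 + 70*a)/5


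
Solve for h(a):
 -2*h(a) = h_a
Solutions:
 h(a) = C1*exp(-2*a)


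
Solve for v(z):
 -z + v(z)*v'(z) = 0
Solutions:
 v(z) = -sqrt(C1 + z^2)
 v(z) = sqrt(C1 + z^2)


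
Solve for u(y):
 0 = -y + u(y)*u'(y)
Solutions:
 u(y) = -sqrt(C1 + y^2)
 u(y) = sqrt(C1 + y^2)


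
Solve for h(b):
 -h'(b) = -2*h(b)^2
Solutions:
 h(b) = -1/(C1 + 2*b)


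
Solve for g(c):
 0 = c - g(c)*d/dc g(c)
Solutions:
 g(c) = -sqrt(C1 + c^2)
 g(c) = sqrt(C1 + c^2)


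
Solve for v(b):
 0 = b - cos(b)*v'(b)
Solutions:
 v(b) = C1 + Integral(b/cos(b), b)


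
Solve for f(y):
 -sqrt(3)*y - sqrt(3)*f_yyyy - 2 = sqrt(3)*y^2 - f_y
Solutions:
 f(y) = C1 + C4*exp(3^(5/6)*y/3) + sqrt(3)*y^3/3 + sqrt(3)*y^2/2 + 2*y + (C2*sin(3^(1/3)*y/2) + C3*cos(3^(1/3)*y/2))*exp(-3^(5/6)*y/6)


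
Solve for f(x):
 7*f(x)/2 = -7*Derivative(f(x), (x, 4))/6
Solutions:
 f(x) = (C1*sin(sqrt(2)*3^(1/4)*x/2) + C2*cos(sqrt(2)*3^(1/4)*x/2))*exp(-sqrt(2)*3^(1/4)*x/2) + (C3*sin(sqrt(2)*3^(1/4)*x/2) + C4*cos(sqrt(2)*3^(1/4)*x/2))*exp(sqrt(2)*3^(1/4)*x/2)


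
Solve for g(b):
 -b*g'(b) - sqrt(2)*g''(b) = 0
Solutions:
 g(b) = C1 + C2*erf(2^(1/4)*b/2)


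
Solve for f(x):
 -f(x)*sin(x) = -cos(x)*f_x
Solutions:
 f(x) = C1/cos(x)


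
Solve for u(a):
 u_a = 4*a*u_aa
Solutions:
 u(a) = C1 + C2*a^(5/4)


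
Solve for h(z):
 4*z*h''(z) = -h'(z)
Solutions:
 h(z) = C1 + C2*z^(3/4)


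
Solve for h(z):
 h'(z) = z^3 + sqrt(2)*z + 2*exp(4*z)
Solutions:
 h(z) = C1 + z^4/4 + sqrt(2)*z^2/2 + exp(4*z)/2


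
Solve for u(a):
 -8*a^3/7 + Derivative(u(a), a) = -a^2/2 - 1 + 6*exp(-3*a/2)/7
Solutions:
 u(a) = C1 + 2*a^4/7 - a^3/6 - a - 4*exp(-3*a/2)/7


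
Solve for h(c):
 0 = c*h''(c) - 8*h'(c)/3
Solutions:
 h(c) = C1 + C2*c^(11/3)


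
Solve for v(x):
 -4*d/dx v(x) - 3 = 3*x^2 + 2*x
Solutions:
 v(x) = C1 - x^3/4 - x^2/4 - 3*x/4


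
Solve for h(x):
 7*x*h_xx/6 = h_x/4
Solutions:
 h(x) = C1 + C2*x^(17/14)


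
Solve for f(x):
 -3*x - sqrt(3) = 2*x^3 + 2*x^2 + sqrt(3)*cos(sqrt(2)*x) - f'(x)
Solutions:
 f(x) = C1 + x^4/2 + 2*x^3/3 + 3*x^2/2 + sqrt(3)*x + sqrt(6)*sin(sqrt(2)*x)/2


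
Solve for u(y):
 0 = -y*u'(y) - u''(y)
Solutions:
 u(y) = C1 + C2*erf(sqrt(2)*y/2)


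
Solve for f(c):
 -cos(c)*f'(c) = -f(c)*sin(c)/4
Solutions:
 f(c) = C1/cos(c)^(1/4)


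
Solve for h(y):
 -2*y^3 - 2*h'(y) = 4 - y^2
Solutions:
 h(y) = C1 - y^4/4 + y^3/6 - 2*y


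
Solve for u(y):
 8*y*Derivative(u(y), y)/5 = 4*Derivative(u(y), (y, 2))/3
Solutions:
 u(y) = C1 + C2*erfi(sqrt(15)*y/5)


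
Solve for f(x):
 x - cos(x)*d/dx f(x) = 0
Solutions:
 f(x) = C1 + Integral(x/cos(x), x)


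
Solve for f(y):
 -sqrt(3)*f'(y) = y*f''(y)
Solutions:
 f(y) = C1 + C2*y^(1 - sqrt(3))


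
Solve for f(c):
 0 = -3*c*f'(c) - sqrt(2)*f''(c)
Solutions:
 f(c) = C1 + C2*erf(2^(1/4)*sqrt(3)*c/2)


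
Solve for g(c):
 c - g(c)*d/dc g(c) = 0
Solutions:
 g(c) = -sqrt(C1 + c^2)
 g(c) = sqrt(C1 + c^2)


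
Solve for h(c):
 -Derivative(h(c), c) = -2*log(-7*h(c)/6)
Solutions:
 -Integral(1/(log(-_y) - log(6) + log(7)), (_y, h(c)))/2 = C1 - c


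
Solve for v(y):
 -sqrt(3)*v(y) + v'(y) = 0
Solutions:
 v(y) = C1*exp(sqrt(3)*y)


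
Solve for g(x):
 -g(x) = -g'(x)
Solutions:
 g(x) = C1*exp(x)


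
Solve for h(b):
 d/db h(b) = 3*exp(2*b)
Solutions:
 h(b) = C1 + 3*exp(2*b)/2


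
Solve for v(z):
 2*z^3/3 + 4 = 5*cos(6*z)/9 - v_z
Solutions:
 v(z) = C1 - z^4/6 - 4*z + 5*sin(6*z)/54


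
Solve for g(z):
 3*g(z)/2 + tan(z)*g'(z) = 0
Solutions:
 g(z) = C1/sin(z)^(3/2)


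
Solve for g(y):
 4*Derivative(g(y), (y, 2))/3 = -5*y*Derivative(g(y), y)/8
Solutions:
 g(y) = C1 + C2*erf(sqrt(15)*y/8)


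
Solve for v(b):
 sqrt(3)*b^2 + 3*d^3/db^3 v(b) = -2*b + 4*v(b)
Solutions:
 v(b) = C3*exp(6^(2/3)*b/3) + sqrt(3)*b^2/4 + b/2 + (C1*sin(2^(2/3)*3^(1/6)*b/2) + C2*cos(2^(2/3)*3^(1/6)*b/2))*exp(-6^(2/3)*b/6)


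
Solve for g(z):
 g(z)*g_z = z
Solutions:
 g(z) = -sqrt(C1 + z^2)
 g(z) = sqrt(C1 + z^2)


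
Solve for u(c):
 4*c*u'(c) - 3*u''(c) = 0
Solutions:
 u(c) = C1 + C2*erfi(sqrt(6)*c/3)


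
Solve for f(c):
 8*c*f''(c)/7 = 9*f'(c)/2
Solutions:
 f(c) = C1 + C2*c^(79/16)


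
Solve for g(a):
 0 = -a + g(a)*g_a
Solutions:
 g(a) = -sqrt(C1 + a^2)
 g(a) = sqrt(C1 + a^2)


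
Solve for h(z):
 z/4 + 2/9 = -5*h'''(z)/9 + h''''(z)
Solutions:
 h(z) = C1 + C2*z + C3*z^2 + C4*exp(5*z/9) - 3*z^4/160 - 121*z^3/600


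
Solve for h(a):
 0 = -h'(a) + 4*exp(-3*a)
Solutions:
 h(a) = C1 - 4*exp(-3*a)/3


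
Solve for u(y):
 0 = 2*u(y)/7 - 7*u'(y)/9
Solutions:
 u(y) = C1*exp(18*y/49)


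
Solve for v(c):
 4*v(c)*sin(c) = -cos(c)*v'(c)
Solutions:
 v(c) = C1*cos(c)^4


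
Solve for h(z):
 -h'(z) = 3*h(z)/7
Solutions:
 h(z) = C1*exp(-3*z/7)


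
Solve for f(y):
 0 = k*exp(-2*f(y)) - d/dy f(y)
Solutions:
 f(y) = log(-sqrt(C1 + 2*k*y))
 f(y) = log(C1 + 2*k*y)/2


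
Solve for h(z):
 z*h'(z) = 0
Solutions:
 h(z) = C1


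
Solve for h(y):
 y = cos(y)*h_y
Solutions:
 h(y) = C1 + Integral(y/cos(y), y)


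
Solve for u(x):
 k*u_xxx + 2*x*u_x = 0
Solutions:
 u(x) = C1 + Integral(C2*airyai(2^(1/3)*x*(-1/k)^(1/3)) + C3*airybi(2^(1/3)*x*(-1/k)^(1/3)), x)


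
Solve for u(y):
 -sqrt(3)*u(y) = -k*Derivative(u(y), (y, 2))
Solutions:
 u(y) = C1*exp(-3^(1/4)*y*sqrt(1/k)) + C2*exp(3^(1/4)*y*sqrt(1/k))


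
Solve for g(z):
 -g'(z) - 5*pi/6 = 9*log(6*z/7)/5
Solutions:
 g(z) = C1 - 9*z*log(z)/5 - 9*z*log(6)/5 - 5*pi*z/6 + 9*z/5 + 9*z*log(7)/5


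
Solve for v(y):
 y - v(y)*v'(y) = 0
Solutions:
 v(y) = -sqrt(C1 + y^2)
 v(y) = sqrt(C1 + y^2)


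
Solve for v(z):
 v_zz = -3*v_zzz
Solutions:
 v(z) = C1 + C2*z + C3*exp(-z/3)


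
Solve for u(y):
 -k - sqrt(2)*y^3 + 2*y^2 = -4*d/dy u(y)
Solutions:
 u(y) = C1 + k*y/4 + sqrt(2)*y^4/16 - y^3/6


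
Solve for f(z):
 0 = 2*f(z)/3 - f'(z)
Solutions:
 f(z) = C1*exp(2*z/3)


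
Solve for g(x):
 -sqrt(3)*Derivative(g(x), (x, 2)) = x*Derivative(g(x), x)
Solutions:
 g(x) = C1 + C2*erf(sqrt(2)*3^(3/4)*x/6)


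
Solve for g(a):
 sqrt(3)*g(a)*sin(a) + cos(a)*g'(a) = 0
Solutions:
 g(a) = C1*cos(a)^(sqrt(3))


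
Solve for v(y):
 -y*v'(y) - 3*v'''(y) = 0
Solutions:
 v(y) = C1 + Integral(C2*airyai(-3^(2/3)*y/3) + C3*airybi(-3^(2/3)*y/3), y)


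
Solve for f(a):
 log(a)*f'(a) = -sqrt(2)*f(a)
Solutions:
 f(a) = C1*exp(-sqrt(2)*li(a))


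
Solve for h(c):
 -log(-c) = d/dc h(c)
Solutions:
 h(c) = C1 - c*log(-c) + c


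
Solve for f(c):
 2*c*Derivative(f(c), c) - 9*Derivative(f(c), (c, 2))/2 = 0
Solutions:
 f(c) = C1 + C2*erfi(sqrt(2)*c/3)


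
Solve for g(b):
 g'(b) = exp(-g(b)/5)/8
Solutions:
 g(b) = 5*log(C1 + b/40)


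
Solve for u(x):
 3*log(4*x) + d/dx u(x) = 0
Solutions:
 u(x) = C1 - 3*x*log(x) - x*log(64) + 3*x


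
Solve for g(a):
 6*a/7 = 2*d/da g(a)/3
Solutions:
 g(a) = C1 + 9*a^2/14


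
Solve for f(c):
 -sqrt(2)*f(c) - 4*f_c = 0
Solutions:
 f(c) = C1*exp(-sqrt(2)*c/4)


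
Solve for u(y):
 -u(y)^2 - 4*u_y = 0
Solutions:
 u(y) = 4/(C1 + y)


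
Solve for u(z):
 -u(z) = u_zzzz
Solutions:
 u(z) = (C1*sin(sqrt(2)*z/2) + C2*cos(sqrt(2)*z/2))*exp(-sqrt(2)*z/2) + (C3*sin(sqrt(2)*z/2) + C4*cos(sqrt(2)*z/2))*exp(sqrt(2)*z/2)


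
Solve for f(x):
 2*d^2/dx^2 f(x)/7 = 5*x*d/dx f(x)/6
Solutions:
 f(x) = C1 + C2*erfi(sqrt(210)*x/12)


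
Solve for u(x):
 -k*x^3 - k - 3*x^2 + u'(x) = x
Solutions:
 u(x) = C1 + k*x^4/4 + k*x + x^3 + x^2/2


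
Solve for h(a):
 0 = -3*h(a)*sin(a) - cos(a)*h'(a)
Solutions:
 h(a) = C1*cos(a)^3


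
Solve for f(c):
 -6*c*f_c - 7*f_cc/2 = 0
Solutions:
 f(c) = C1 + C2*erf(sqrt(42)*c/7)


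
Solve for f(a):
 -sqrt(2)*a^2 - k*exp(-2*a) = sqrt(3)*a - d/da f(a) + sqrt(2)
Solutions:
 f(a) = C1 + sqrt(2)*a^3/3 + sqrt(3)*a^2/2 + sqrt(2)*a - k*exp(-2*a)/2


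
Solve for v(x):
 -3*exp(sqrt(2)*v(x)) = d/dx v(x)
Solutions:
 v(x) = sqrt(2)*(2*log(1/(C1 + 3*x)) - log(2))/4


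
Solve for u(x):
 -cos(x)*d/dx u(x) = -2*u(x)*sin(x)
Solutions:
 u(x) = C1/cos(x)^2


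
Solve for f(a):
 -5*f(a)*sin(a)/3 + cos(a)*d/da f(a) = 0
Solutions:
 f(a) = C1/cos(a)^(5/3)


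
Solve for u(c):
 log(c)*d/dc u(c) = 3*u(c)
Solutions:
 u(c) = C1*exp(3*li(c))


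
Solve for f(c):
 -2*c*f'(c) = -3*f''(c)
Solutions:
 f(c) = C1 + C2*erfi(sqrt(3)*c/3)


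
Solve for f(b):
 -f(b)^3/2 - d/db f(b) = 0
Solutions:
 f(b) = -sqrt(-1/(C1 - b))
 f(b) = sqrt(-1/(C1 - b))


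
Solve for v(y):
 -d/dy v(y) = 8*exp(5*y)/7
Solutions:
 v(y) = C1 - 8*exp(5*y)/35


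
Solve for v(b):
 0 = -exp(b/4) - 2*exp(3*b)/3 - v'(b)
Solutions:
 v(b) = C1 - 4*exp(b/4) - 2*exp(3*b)/9


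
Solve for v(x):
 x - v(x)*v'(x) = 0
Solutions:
 v(x) = -sqrt(C1 + x^2)
 v(x) = sqrt(C1 + x^2)


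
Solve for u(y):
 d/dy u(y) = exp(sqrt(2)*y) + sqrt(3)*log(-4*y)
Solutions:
 u(y) = C1 + sqrt(3)*y*log(-y) + sqrt(3)*y*(-1 + 2*log(2)) + sqrt(2)*exp(sqrt(2)*y)/2


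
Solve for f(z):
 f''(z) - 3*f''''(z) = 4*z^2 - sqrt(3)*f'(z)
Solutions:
 f(z) = C1 + C2*exp(-2^(1/3)*3^(1/6)*z*(6/(sqrt(717) + 27)^(1/3) + 2^(1/3)*3^(2/3)*(sqrt(717) + 27)^(1/3))/36)*sin(z*(-12^(1/3)*(sqrt(717) + 27)^(1/3) + 2*18^(1/3)/(sqrt(717) + 27)^(1/3))/12) + C3*exp(-2^(1/3)*3^(1/6)*z*(6/(sqrt(717) + 27)^(1/3) + 2^(1/3)*3^(2/3)*(sqrt(717) + 27)^(1/3))/36)*cos(z*(-12^(1/3)*(sqrt(717) + 27)^(1/3) + 2*18^(1/3)/(sqrt(717) + 27)^(1/3))/12) + C4*exp(2^(1/3)*3^(1/6)*z*(6/(sqrt(717) + 27)^(1/3) + 2^(1/3)*3^(2/3)*(sqrt(717) + 27)^(1/3))/18) + 4*sqrt(3)*z^3/9 - 4*z^2/3 + 8*sqrt(3)*z/9


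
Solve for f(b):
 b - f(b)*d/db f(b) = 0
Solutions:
 f(b) = -sqrt(C1 + b^2)
 f(b) = sqrt(C1 + b^2)


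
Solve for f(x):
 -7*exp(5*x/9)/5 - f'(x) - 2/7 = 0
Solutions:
 f(x) = C1 - 2*x/7 - 63*exp(5*x/9)/25


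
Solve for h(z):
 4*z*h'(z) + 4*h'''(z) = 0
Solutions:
 h(z) = C1 + Integral(C2*airyai(-z) + C3*airybi(-z), z)


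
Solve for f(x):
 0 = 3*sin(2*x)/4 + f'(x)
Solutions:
 f(x) = C1 + 3*cos(2*x)/8


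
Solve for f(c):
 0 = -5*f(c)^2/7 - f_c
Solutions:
 f(c) = 7/(C1 + 5*c)


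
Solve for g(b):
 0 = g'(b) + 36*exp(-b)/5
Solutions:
 g(b) = C1 + 36*exp(-b)/5


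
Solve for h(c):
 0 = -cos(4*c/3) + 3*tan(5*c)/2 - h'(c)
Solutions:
 h(c) = C1 - 3*log(cos(5*c))/10 - 3*sin(4*c/3)/4


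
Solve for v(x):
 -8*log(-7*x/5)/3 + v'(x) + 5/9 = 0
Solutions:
 v(x) = C1 + 8*x*log(-x)/3 + x*(-24*log(5) - 29 + 24*log(7))/9


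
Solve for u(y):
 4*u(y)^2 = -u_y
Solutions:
 u(y) = 1/(C1 + 4*y)


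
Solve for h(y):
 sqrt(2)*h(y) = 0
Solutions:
 h(y) = 0


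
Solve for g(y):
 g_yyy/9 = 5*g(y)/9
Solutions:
 g(y) = C3*exp(5^(1/3)*y) + (C1*sin(sqrt(3)*5^(1/3)*y/2) + C2*cos(sqrt(3)*5^(1/3)*y/2))*exp(-5^(1/3)*y/2)


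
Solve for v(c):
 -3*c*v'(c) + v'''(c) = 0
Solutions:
 v(c) = C1 + Integral(C2*airyai(3^(1/3)*c) + C3*airybi(3^(1/3)*c), c)


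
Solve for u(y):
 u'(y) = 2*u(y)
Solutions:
 u(y) = C1*exp(2*y)


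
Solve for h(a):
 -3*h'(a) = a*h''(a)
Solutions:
 h(a) = C1 + C2/a^2


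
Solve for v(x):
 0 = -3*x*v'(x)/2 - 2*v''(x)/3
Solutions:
 v(x) = C1 + C2*erf(3*sqrt(2)*x/4)


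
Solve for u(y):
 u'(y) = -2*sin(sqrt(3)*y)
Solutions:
 u(y) = C1 + 2*sqrt(3)*cos(sqrt(3)*y)/3


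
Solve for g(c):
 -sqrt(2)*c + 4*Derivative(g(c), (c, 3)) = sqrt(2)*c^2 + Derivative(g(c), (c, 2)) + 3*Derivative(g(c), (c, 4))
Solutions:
 g(c) = C1 + C2*c + C3*exp(c/3) + C4*exp(c) - sqrt(2)*c^4/12 - 3*sqrt(2)*c^3/2 - 15*sqrt(2)*c^2


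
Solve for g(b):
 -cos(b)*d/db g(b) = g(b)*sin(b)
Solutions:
 g(b) = C1*cos(b)


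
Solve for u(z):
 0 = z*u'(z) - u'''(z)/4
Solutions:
 u(z) = C1 + Integral(C2*airyai(2^(2/3)*z) + C3*airybi(2^(2/3)*z), z)


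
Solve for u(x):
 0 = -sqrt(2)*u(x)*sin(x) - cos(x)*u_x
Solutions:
 u(x) = C1*cos(x)^(sqrt(2))


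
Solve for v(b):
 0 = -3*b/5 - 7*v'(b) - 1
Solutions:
 v(b) = C1 - 3*b^2/70 - b/7


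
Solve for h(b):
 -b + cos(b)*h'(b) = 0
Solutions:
 h(b) = C1 + Integral(b/cos(b), b)


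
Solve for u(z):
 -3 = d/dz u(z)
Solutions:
 u(z) = C1 - 3*z


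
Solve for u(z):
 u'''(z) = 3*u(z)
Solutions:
 u(z) = C3*exp(3^(1/3)*z) + (C1*sin(3^(5/6)*z/2) + C2*cos(3^(5/6)*z/2))*exp(-3^(1/3)*z/2)


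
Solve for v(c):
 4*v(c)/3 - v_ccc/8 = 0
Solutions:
 v(c) = C3*exp(2*6^(2/3)*c/3) + (C1*sin(2^(2/3)*3^(1/6)*c) + C2*cos(2^(2/3)*3^(1/6)*c))*exp(-6^(2/3)*c/3)


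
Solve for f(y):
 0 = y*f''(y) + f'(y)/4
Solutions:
 f(y) = C1 + C2*y^(3/4)


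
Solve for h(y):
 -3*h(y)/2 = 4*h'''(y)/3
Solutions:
 h(y) = C3*exp(-3^(2/3)*y/2) + (C1*sin(3*3^(1/6)*y/4) + C2*cos(3*3^(1/6)*y/4))*exp(3^(2/3)*y/4)


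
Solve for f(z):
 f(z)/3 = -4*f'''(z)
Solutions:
 f(z) = C3*exp(z*(-18^(1/3) + 3*2^(1/3)*3^(2/3))/24)*sin(2^(1/3)*3^(1/6)*z/4) + C4*exp(z*(-18^(1/3) + 3*2^(1/3)*3^(2/3))/24)*cos(2^(1/3)*3^(1/6)*z/4) + C5*exp(-z*(18^(1/3) + 3*2^(1/3)*3^(2/3))/24) + (C1*sin(2^(1/3)*3^(1/6)*z/4) + C2*cos(2^(1/3)*3^(1/6)*z/4))*exp(18^(1/3)*z/12)


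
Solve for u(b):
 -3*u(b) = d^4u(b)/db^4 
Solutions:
 u(b) = (C1*sin(sqrt(2)*3^(1/4)*b/2) + C2*cos(sqrt(2)*3^(1/4)*b/2))*exp(-sqrt(2)*3^(1/4)*b/2) + (C3*sin(sqrt(2)*3^(1/4)*b/2) + C4*cos(sqrt(2)*3^(1/4)*b/2))*exp(sqrt(2)*3^(1/4)*b/2)


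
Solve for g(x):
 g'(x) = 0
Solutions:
 g(x) = C1


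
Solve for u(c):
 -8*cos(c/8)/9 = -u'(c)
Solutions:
 u(c) = C1 + 64*sin(c/8)/9


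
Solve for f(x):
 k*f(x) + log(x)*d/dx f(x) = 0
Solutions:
 f(x) = C1*exp(-k*li(x))


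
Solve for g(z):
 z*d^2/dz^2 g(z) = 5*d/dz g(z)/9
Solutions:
 g(z) = C1 + C2*z^(14/9)


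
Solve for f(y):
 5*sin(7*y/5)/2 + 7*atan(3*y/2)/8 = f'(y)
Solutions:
 f(y) = C1 + 7*y*atan(3*y/2)/8 - 7*log(9*y^2 + 4)/24 - 25*cos(7*y/5)/14


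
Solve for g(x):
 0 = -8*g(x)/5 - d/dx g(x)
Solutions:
 g(x) = C1*exp(-8*x/5)


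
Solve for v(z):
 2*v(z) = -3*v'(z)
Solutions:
 v(z) = C1*exp(-2*z/3)


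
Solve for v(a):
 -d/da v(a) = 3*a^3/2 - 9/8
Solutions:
 v(a) = C1 - 3*a^4/8 + 9*a/8


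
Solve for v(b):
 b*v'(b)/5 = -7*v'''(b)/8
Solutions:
 v(b) = C1 + Integral(C2*airyai(-2*35^(2/3)*b/35) + C3*airybi(-2*35^(2/3)*b/35), b)


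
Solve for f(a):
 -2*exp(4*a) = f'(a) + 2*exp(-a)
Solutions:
 f(a) = C1 - exp(4*a)/2 + 2*exp(-a)


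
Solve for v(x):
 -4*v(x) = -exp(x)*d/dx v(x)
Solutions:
 v(x) = C1*exp(-4*exp(-x))


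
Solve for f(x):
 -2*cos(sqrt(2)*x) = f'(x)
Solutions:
 f(x) = C1 - sqrt(2)*sin(sqrt(2)*x)


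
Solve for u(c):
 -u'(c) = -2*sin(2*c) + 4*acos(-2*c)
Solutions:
 u(c) = C1 - 4*c*acos(-2*c) - 2*sqrt(1 - 4*c^2) - cos(2*c)


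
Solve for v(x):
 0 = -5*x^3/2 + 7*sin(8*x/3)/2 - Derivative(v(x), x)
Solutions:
 v(x) = C1 - 5*x^4/8 - 21*cos(8*x/3)/16


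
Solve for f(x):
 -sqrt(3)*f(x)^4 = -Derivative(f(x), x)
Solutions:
 f(x) = (-1/(C1 + 3*sqrt(3)*x))^(1/3)
 f(x) = (-1/(C1 + sqrt(3)*x))^(1/3)*(-3^(2/3) - 3*3^(1/6)*I)/6
 f(x) = (-1/(C1 + sqrt(3)*x))^(1/3)*(-3^(2/3) + 3*3^(1/6)*I)/6


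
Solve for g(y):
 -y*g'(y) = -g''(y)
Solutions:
 g(y) = C1 + C2*erfi(sqrt(2)*y/2)


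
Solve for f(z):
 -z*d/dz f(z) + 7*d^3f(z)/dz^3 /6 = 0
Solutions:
 f(z) = C1 + Integral(C2*airyai(6^(1/3)*7^(2/3)*z/7) + C3*airybi(6^(1/3)*7^(2/3)*z/7), z)
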